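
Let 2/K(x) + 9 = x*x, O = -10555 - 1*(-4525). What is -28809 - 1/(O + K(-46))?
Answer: -366024335165/12705208 ≈ -28809.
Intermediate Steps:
O = -6030 (O = -10555 + 4525 = -6030)
K(x) = 2/(-9 + x**2) (K(x) = 2/(-9 + x*x) = 2/(-9 + x**2))
-28809 - 1/(O + K(-46)) = -28809 - 1/(-6030 + 2/(-9 + (-46)**2)) = -28809 - 1/(-6030 + 2/(-9 + 2116)) = -28809 - 1/(-6030 + 2/2107) = -28809 - 1/(-12705208/2107) = -28809 - 1*(-2107/12705208) = -28809 + 2107/12705208 = -366024335165/12705208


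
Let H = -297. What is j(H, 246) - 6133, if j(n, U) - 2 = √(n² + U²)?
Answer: -6131 + 15*√661 ≈ -5745.4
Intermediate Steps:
j(n, U) = 2 + √(U² + n²) (j(n, U) = 2 + √(n² + U²) = 2 + √(U² + n²))
j(H, 246) - 6133 = (2 + √(246² + (-297)²)) - 6133 = (2 + √(60516 + 88209)) - 6133 = (2 + √148725) - 6133 = (2 + 15*√661) - 6133 = -6131 + 15*√661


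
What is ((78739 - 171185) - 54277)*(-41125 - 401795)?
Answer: 64986551160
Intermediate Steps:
((78739 - 171185) - 54277)*(-41125 - 401795) = (-92446 - 54277)*(-442920) = -146723*(-442920) = 64986551160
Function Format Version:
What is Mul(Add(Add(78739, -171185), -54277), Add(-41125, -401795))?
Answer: 64986551160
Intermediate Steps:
Mul(Add(Add(78739, -171185), -54277), Add(-41125, -401795)) = Mul(Add(-92446, -54277), -442920) = Mul(-146723, -442920) = 64986551160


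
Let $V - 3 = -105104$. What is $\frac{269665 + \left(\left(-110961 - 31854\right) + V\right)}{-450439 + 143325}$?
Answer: $- \frac{21749}{307114} \approx -0.070817$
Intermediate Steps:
$V = -105101$ ($V = 3 - 105104 = -105101$)
$\frac{269665 + \left(\left(-110961 - 31854\right) + V\right)}{-450439 + 143325} = \frac{269665 - 247916}{-450439 + 143325} = \frac{269665 - 247916}{-307114} = \left(269665 - 247916\right) \left(- \frac{1}{307114}\right) = 21749 \left(- \frac{1}{307114}\right) = - \frac{21749}{307114}$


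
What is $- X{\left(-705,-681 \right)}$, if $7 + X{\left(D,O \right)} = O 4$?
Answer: $2731$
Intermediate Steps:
$X{\left(D,O \right)} = -7 + 4 O$ ($X{\left(D,O \right)} = -7 + O 4 = -7 + 4 O$)
$- X{\left(-705,-681 \right)} = - (-7 + 4 \left(-681\right)) = - (-7 - 2724) = \left(-1\right) \left(-2731\right) = 2731$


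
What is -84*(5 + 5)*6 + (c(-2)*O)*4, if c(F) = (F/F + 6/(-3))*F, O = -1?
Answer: -5048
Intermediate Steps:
c(F) = -F (c(F) = (1 + 6*(-⅓))*F = (1 - 2)*F = -F)
-84*(5 + 5)*6 + (c(-2)*O)*4 = -84*(5 + 5)*6 + (-1*(-2)*(-1))*4 = -840*6 + (2*(-1))*4 = -84*60 - 2*4 = -5040 - 8 = -5048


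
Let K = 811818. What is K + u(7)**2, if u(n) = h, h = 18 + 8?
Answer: 812494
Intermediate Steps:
h = 26
u(n) = 26
K + u(7)**2 = 811818 + 26**2 = 811818 + 676 = 812494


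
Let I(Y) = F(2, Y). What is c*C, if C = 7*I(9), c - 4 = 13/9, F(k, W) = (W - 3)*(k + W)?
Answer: 7546/3 ≈ 2515.3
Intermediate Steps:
F(k, W) = (-3 + W)*(W + k)
c = 49/9 (c = 4 + 13/9 = 49/9 ≈ 5.4444)
I(Y) = -6 + Y² - Y (I(Y) = Y² - 3*Y - 3*2 + Y*2 = Y² - 3*Y - 6 + 2*Y = -6 + Y² - Y)
C = 462 (C = 7*(-6 + 9² - 1*9) = 7*(-6 + 81 - 9) = 7*66 = 462)
c*C = (49/9)*462 = 7546/3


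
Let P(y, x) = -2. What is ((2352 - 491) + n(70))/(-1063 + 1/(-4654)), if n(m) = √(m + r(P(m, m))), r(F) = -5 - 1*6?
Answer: -8661094/4947203 - 4654*√59/4947203 ≈ -1.7579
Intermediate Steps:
r(F) = -11 (r(F) = -5 - 6 = -11)
n(m) = √(-11 + m) (n(m) = √(m - 11) = √(-11 + m))
((2352 - 491) + n(70))/(-1063 + 1/(-4654)) = ((2352 - 491) + √(-11 + 70))/(-1063 + 1/(-4654)) = (1861 + √59)/(-1063 - 1/4654) = (1861 + √59)/(-4947203/4654) = (1861 + √59)*(-4654/4947203) = -8661094/4947203 - 4654*√59/4947203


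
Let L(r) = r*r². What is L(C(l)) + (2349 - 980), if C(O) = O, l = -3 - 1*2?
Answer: 1244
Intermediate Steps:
l = -5 (l = -3 - 2 = -5)
L(r) = r³
L(C(l)) + (2349 - 980) = (-5)³ + (2349 - 980) = -125 + 1369 = 1244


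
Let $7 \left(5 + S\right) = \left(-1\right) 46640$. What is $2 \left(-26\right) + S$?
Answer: $- \frac{47039}{7} \approx -6719.9$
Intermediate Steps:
$S = - \frac{46675}{7}$ ($S = -5 + \frac{\left(-1\right) 46640}{7} = -5 + \frac{1}{7} \left(-46640\right) = -5 - \frac{46640}{7} = - \frac{46675}{7} \approx -6667.9$)
$2 \left(-26\right) + S = 2 \left(-26\right) - \frac{46675}{7} = -52 - \frac{46675}{7} = - \frac{47039}{7}$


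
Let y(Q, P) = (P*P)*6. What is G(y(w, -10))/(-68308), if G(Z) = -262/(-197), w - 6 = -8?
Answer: -131/6728338 ≈ -1.9470e-5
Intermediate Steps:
w = -2 (w = 6 - 8 = -2)
y(Q, P) = 6*P**2 (y(Q, P) = P**2*6 = 6*P**2)
G(Z) = 262/197 (G(Z) = -262*(-1/197) = 262/197)
G(y(w, -10))/(-68308) = (262/197)/(-68308) = (262/197)*(-1/68308) = -131/6728338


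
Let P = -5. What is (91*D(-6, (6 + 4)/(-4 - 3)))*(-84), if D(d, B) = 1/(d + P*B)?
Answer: -13377/2 ≈ -6688.5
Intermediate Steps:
D(d, B) = 1/(d - 5*B)
(91*D(-6, (6 + 4)/(-4 - 3)))*(-84) = (91/(-6 - 5*(6 + 4)/(-4 - 3)))*(-84) = (91/(-6 - 50/(-7)))*(-84) = (91/(-6 - 50*(-1)/7))*(-84) = (91/(-6 - 5*(-10/7)))*(-84) = (91/(-6 + 50/7))*(-84) = (91/(8/7))*(-84) = (91*(7/8))*(-84) = (637/8)*(-84) = -13377/2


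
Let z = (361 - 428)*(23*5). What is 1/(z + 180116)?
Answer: 1/172411 ≈ 5.8001e-6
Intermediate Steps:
z = -7705 (z = -67*115 = -7705)
1/(z + 180116) = 1/(-7705 + 180116) = 1/172411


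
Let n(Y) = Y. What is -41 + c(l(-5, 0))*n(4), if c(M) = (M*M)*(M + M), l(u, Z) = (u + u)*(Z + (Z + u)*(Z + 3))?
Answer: 26999959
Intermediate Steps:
l(u, Z) = 2*u*(Z + (3 + Z)*(Z + u)) (l(u, Z) = (2*u)*(Z + (Z + u)*(3 + Z)) = (2*u)*(Z + (3 + Z)*(Z + u)) = 2*u*(Z + (3 + Z)*(Z + u)))
c(M) = 2*M**3 (c(M) = M**2*(2*M) = 2*M**3)
-41 + c(l(-5, 0))*n(4) = -41 + (2*(2*(-5)*(0**2 + 3*(-5) + 4*0 + 0*(-5)))**3)*4 = -41 + (2*(2*(-5)*(0 - 15 + 0 + 0))**3)*4 = -41 + (2*(2*(-5)*(-15))**3)*4 = -41 + (2*150**3)*4 = -41 + (2*3375000)*4 = -41 + 6750000*4 = -41 + 27000000 = 26999959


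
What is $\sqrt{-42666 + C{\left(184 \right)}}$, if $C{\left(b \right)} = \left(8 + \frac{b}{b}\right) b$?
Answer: $i \sqrt{41010} \approx 202.51 i$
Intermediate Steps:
$C{\left(b \right)} = 9 b$ ($C{\left(b \right)} = \left(8 + 1\right) b = 9 b$)
$\sqrt{-42666 + C{\left(184 \right)}} = \sqrt{-42666 + 9 \cdot 184} = \sqrt{-42666 + 1656} = \sqrt{-41010} = i \sqrt{41010}$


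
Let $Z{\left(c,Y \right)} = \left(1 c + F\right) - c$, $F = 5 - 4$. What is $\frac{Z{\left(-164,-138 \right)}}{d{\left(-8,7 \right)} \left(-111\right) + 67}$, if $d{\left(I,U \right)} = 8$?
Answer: $- \frac{1}{821} \approx -0.001218$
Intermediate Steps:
$F = 1$ ($F = 5 - 4 = 1$)
$Z{\left(c,Y \right)} = 1$ ($Z{\left(c,Y \right)} = \left(1 c + 1\right) - c = \left(c + 1\right) - c = \left(1 + c\right) - c = 1$)
$\frac{Z{\left(-164,-138 \right)}}{d{\left(-8,7 \right)} \left(-111\right) + 67} = 1 \frac{1}{8 \left(-111\right) + 67} = 1 \frac{1}{-888 + 67} = 1 \frac{1}{-821} = 1 \left(- \frac{1}{821}\right) = - \frac{1}{821}$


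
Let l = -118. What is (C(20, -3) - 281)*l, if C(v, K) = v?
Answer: 30798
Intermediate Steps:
(C(20, -3) - 281)*l = (20 - 281)*(-118) = -261*(-118) = 30798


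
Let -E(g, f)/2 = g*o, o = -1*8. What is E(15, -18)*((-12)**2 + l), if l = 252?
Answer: 95040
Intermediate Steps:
o = -8
E(g, f) = 16*g (E(g, f) = -2*g*(-8) = -(-16)*g = 16*g)
E(15, -18)*((-12)**2 + l) = (16*15)*((-12)**2 + 252) = 240*(144 + 252) = 240*396 = 95040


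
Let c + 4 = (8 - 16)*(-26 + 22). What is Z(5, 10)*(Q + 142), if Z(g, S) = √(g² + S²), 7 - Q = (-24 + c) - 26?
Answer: 855*√5 ≈ 1911.8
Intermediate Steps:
c = 28 (c = -4 + (8 - 16)*(-26 + 22) = -4 - 8*(-4) = -4 + 32 = 28)
Q = 29 (Q = 7 - ((-24 + 28) - 26) = 7 - (4 - 26) = 7 - 1*(-22) = 7 + 22 = 29)
Z(g, S) = √(S² + g²)
Z(5, 10)*(Q + 142) = √(10² + 5²)*(29 + 142) = √(100 + 25)*171 = √125*171 = (5*√5)*171 = 855*√5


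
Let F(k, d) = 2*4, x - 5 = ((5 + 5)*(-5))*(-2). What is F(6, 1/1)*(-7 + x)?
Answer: 784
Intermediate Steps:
x = 105 (x = 5 + ((5 + 5)*(-5))*(-2) = 5 + (10*(-5))*(-2) = 5 - 50*(-2) = 5 + 100 = 105)
F(k, d) = 8
F(6, 1/1)*(-7 + x) = 8*(-7 + 105) = 8*98 = 784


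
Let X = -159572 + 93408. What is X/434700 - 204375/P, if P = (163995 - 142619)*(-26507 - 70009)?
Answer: -541332650437/3558892377600 ≈ -0.15211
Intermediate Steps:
X = -66164
P = -2063126016 (P = 21376*(-96516) = -2063126016)
X/434700 - 204375/P = -66164/434700 - 204375/(-2063126016) = -66164*1/434700 - 204375*(-1/2063126016) = -2363/15525 + 68125/687708672 = -541332650437/3558892377600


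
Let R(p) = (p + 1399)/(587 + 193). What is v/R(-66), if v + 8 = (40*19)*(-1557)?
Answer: -922995840/1333 ≈ -6.9242e+5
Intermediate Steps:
v = -1183328 (v = -8 + (40*19)*(-1557) = -8 + 760*(-1557) = -8 - 1183320 = -1183328)
R(p) = 1399/780 + p/780 (R(p) = (1399 + p)/780 = (1399 + p)*(1/780) = 1399/780 + p/780)
v/R(-66) = -1183328/(1399/780 + (1/780)*(-66)) = -1183328/(1399/780 - 11/130) = -1183328/1333/780 = -1183328*780/1333 = -922995840/1333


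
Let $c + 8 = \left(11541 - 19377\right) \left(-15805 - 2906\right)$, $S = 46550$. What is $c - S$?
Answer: $146572838$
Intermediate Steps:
$c = 146619388$ ($c = -8 + \left(11541 - 19377\right) \left(-15805 - 2906\right) = -8 - -146619396 = -8 + 146619396 = 146619388$)
$c - S = 146619388 - 46550 = 146572838$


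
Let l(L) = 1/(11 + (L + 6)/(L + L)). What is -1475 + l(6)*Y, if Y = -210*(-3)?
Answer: -2845/2 ≈ -1422.5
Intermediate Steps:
Y = 630
l(L) = 1/(11 + (6 + L)/(2*L)) (l(L) = 1/(11 + (6 + L)/((2*L))) = 1/(11 + (6 + L)*(1/(2*L))) = 1/(11 + (6 + L)/(2*L)))
-1475 + l(6)*Y = -1475 + (2*6/(6 + 23*6))*630 = -1475 + (2*6/(6 + 138))*630 = -1475 + (2*6/144)*630 = -1475 + (2*6*(1/144))*630 = -1475 + (1/12)*630 = -1475 + 105/2 = -2845/2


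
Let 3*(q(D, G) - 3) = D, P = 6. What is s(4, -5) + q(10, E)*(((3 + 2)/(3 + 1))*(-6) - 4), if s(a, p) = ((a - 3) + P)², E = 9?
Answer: -143/6 ≈ -23.833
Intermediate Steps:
q(D, G) = 3 + D/3
s(a, p) = (3 + a)² (s(a, p) = ((a - 3) + 6)² = ((-3 + a) + 6)² = (3 + a)²)
s(4, -5) + q(10, E)*(((3 + 2)/(3 + 1))*(-6) - 4) = (3 + 4)² + (3 + (⅓)*10)*(((3 + 2)/(3 + 1))*(-6) - 4) = 7² + (3 + 10/3)*((5/4)*(-6) - 4) = 49 + 19*((5*(¼))*(-6) - 4)/3 = 49 + 19*((5/4)*(-6) - 4)/3 = 49 + 19*(-15/2 - 4)/3 = 49 + (19/3)*(-23/2) = 49 - 437/6 = -143/6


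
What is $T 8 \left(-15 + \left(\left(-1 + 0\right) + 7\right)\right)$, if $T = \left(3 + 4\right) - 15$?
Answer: $576$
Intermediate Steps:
$T = -8$ ($T = 7 - 15 = -8$)
$T 8 \left(-15 + \left(\left(-1 + 0\right) + 7\right)\right) = \left(-8\right) 8 \left(-15 + \left(\left(-1 + 0\right) + 7\right)\right) = - 64 \left(-15 + \left(-1 + 7\right)\right) = - 64 \left(-15 + 6\right) = \left(-64\right) \left(-9\right) = 576$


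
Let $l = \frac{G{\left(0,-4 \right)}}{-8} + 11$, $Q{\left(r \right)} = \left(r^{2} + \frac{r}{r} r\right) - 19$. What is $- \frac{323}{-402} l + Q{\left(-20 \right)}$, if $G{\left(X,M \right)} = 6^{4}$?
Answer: $\frac{96349}{402} \approx 239.67$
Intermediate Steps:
$G{\left(X,M \right)} = 1296$
$Q{\left(r \right)} = -19 + r + r^{2}$ ($Q{\left(r \right)} = \left(r^{2} + 1 r\right) - 19 = \left(r^{2} + r\right) - 19 = \left(r + r^{2}\right) - 19 = -19 + r + r^{2}$)
$l = -151$ ($l = \frac{1296}{-8} + 11 = 1296 \left(- \frac{1}{8}\right) + 11 = -162 + 11 = -151$)
$- \frac{323}{-402} l + Q{\left(-20 \right)} = - \frac{323}{-402} \left(-151\right) - \left(39 - 400\right) = \left(-323\right) \left(- \frac{1}{402}\right) \left(-151\right) - -361 = \frac{323}{402} \left(-151\right) + 361 = - \frac{48773}{402} + 361 = \frac{96349}{402}$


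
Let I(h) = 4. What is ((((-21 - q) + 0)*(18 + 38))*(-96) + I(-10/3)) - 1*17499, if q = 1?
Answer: 100777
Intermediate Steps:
((((-21 - q) + 0)*(18 + 38))*(-96) + I(-10/3)) - 1*17499 = ((((-21 - 1*1) + 0)*(18 + 38))*(-96) + 4) - 1*17499 = ((((-21 - 1) + 0)*56)*(-96) + 4) - 17499 = (((-22 + 0)*56)*(-96) + 4) - 17499 = (-22*56*(-96) + 4) - 17499 = (-1232*(-96) + 4) - 17499 = (118272 + 4) - 17499 = 118276 - 17499 = 100777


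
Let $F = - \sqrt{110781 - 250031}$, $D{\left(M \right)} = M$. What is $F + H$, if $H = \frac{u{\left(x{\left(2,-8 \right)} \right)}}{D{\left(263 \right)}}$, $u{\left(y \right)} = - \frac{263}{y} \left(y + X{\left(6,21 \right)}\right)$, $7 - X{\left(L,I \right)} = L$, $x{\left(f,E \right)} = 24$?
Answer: $- \frac{25}{24} - 5 i \sqrt{5570} \approx -1.0417 - 373.16 i$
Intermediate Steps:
$X{\left(L,I \right)} = 7 - L$
$u{\left(y \right)} = - \frac{263 \left(1 + y\right)}{y}$ ($u{\left(y \right)} = - \frac{263}{y} \left(y + \left(7 - 6\right)\right) = - \frac{263}{y} \left(y + 1\right) = - \frac{263}{y} \left(1 + y\right) = - \frac{263 \left(1 + y\right)}{y}$)
$F = - 5 i \sqrt{5570}$ ($F = - \sqrt{-139250} = - 5 i \sqrt{5570} \approx - 373.16 i$)
$H = - \frac{25}{24}$ ($H = \frac{-263 - \frac{263}{24}}{263} = \left(-263 - \frac{263}{24}\right) \frac{1}{263} = \left(- \frac{6575}{24}\right) \frac{1}{263} = - \frac{25}{24} \approx -1.0417$)
$F + H = - 5 i \sqrt{5570} - \frac{25}{24} = - \frac{25}{24} - 5 i \sqrt{5570}$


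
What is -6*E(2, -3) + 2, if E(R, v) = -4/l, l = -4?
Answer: -4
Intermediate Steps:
E(R, v) = 1 (E(R, v) = -4/(-4) = -4*(-1/4) = 1)
-6*E(2, -3) + 2 = -6*1 + 2 = -6 + 2 = -4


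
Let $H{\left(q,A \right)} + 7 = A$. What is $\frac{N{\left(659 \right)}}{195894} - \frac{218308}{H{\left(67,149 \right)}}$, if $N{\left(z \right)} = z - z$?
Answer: $- \frac{109154}{71} \approx -1537.4$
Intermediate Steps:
$H{\left(q,A \right)} = -7 + A$
$N{\left(z \right)} = 0$
$\frac{N{\left(659 \right)}}{195894} - \frac{218308}{H{\left(67,149 \right)}} = \frac{0}{195894} - \frac{218308}{-7 + 149} = 0 \cdot \frac{1}{195894} - \frac{218308}{142} = 0 - \frac{109154}{71} = - \frac{109154}{71}$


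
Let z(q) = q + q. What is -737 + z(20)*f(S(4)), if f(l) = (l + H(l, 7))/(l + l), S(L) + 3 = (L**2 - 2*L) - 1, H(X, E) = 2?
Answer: -707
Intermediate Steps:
S(L) = -4 + L**2 - 2*L (S(L) = -3 + ((L**2 - 2*L) - 1) = -3 + (-1 + L**2 - 2*L) = -4 + L**2 - 2*L)
z(q) = 2*q
f(l) = (2 + l)/(2*l) (f(l) = (l + 2)/(l + l) = (2 + l)/((2*l)) = (2 + l)*(1/(2*l)) = (2 + l)/(2*l))
-737 + z(20)*f(S(4)) = -737 + (2*20)*((2 + (-4 + 4**2 - 2*4))/(2*(-4 + 4**2 - 2*4))) = -737 + 40*((2 + (-4 + 16 - 8))/(2*(-4 + 16 - 8))) = -737 + 40*((1/2)*(2 + 4)/4) = -737 + 40*((1/2)*(1/4)*6) = -737 + 40*(3/4) = -737 + 30 = -707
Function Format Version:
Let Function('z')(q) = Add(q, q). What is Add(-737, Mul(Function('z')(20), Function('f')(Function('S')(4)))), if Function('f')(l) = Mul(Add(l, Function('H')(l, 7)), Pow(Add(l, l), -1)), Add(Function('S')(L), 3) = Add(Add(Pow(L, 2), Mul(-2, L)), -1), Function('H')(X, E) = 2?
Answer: -707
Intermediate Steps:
Function('S')(L) = Add(-4, Pow(L, 2), Mul(-2, L)) (Function('S')(L) = Add(-3, Add(Add(Pow(L, 2), Mul(-2, L)), -1)) = Add(-3, Add(-1, Pow(L, 2), Mul(-2, L))) = Add(-4, Pow(L, 2), Mul(-2, L)))
Function('z')(q) = Mul(2, q)
Function('f')(l) = Mul(Rational(1, 2), Pow(l, -1), Add(2, l)) (Function('f')(l) = Mul(Add(l, 2), Pow(Add(l, l), -1)) = Mul(Add(2, l), Pow(Mul(2, l), -1)) = Mul(Add(2, l), Mul(Rational(1, 2), Pow(l, -1))) = Mul(Rational(1, 2), Pow(l, -1), Add(2, l)))
Add(-737, Mul(Function('z')(20), Function('f')(Function('S')(4)))) = Add(-737, Mul(Mul(2, 20), Mul(Rational(1, 2), Pow(Add(-4, Pow(4, 2), Mul(-2, 4)), -1), Add(2, Add(-4, Pow(4, 2), Mul(-2, 4)))))) = Add(-737, Mul(40, Mul(Rational(1, 2), Pow(Add(-4, 16, -8), -1), Add(2, Add(-4, 16, -8))))) = Add(-737, Mul(40, Mul(Rational(1, 2), Pow(4, -1), Add(2, 4)))) = Add(-737, Mul(40, Mul(Rational(1, 2), Rational(1, 4), 6))) = Add(-737, Mul(40, Rational(3, 4))) = Add(-737, 30) = -707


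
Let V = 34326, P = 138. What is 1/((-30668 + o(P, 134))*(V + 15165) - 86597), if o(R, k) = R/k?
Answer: -67/101694316316 ≈ -6.5884e-10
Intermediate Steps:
1/((-30668 + o(P, 134))*(V + 15165) - 86597) = 1/((-30668 + 138/134)*(34326 + 15165) - 86597) = 1/((-30668 + 138*(1/134))*49491 - 86597) = 1/((-30668 + 69/67)*49491 - 86597) = 1/(-2054687/67*49491 - 86597) = 1/(-101688514317/67 - 86597) = 1/(-101694316316/67) = -67/101694316316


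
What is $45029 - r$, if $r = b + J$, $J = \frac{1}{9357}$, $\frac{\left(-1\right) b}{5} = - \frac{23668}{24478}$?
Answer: $\frac{5156181958438}{114520323} \approx 45024.0$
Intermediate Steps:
$b = \frac{59170}{12239}$ ($b = - 5 \left(- \frac{23668}{24478}\right) = - 5 \left(\left(-23668\right) \frac{1}{24478}\right) = \left(-5\right) \left(- \frac{11834}{12239}\right) = \frac{59170}{12239} \approx 4.8345$)
$J = \frac{1}{9357} \approx 0.00010687$
$r = \frac{553665929}{114520323}$ ($r = \frac{59170}{12239} + \frac{1}{9357} = \frac{553665929}{114520323} \approx 4.8347$)
$45029 - r = 45029 - \frac{553665929}{114520323} = \frac{5156181958438}{114520323}$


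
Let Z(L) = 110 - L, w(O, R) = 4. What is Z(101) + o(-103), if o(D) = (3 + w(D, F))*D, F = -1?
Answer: -712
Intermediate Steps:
o(D) = 7*D (o(D) = (3 + 4)*D = 7*D)
Z(101) + o(-103) = (110 - 1*101) + 7*(-103) = (110 - 101) - 721 = 9 - 721 = -712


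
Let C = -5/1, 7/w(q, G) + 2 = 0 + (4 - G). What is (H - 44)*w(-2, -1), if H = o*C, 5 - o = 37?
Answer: 812/3 ≈ 270.67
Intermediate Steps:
w(q, G) = 7/(2 - G) (w(q, G) = 7/(-2 + (0 + (4 - G))) = 7/(-2 + (4 - G)) = 7/(2 - G))
o = -32 (o = 5 - 1*37 = 5 - 37 = -32)
C = -5 (C = -5*1 = -5)
H = 160 (H = -32*(-5) = 160)
(H - 44)*w(-2, -1) = (160 - 44)*(-7/(-2 - 1)) = 116*(-7/(-3)) = 116*(-7*(-1/3)) = 116*(7/3) = 812/3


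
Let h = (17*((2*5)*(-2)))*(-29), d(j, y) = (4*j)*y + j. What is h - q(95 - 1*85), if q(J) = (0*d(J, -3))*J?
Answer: 9860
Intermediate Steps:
d(j, y) = j + 4*j*y (d(j, y) = 4*j*y + j = j + 4*j*y)
h = 9860 (h = (17*(10*(-2)))*(-29) = (17*(-20))*(-29) = -340*(-29) = 9860)
q(J) = 0 (q(J) = (0*(J*(1 + 4*(-3))))*J = (0*(J*(1 - 12)))*J = (0*(J*(-11)))*J = (0*(-11*J))*J = 0*J = 0)
h - q(95 - 1*85) = 9860 - 1*0 = 9860 + 0 = 9860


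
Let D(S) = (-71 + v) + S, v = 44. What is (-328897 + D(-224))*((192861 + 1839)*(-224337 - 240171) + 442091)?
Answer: 29767903363756332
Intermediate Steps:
D(S) = -27 + S (D(S) = (-71 + 44) + S = -27 + S)
(-328897 + D(-224))*((192861 + 1839)*(-224337 - 240171) + 442091) = (-328897 + (-27 - 224))*((192861 + 1839)*(-224337 - 240171) + 442091) = (-328897 - 251)*(194700*(-464508) + 442091) = -329148*(-90439707600 + 442091) = -329148*(-90439265509) = 29767903363756332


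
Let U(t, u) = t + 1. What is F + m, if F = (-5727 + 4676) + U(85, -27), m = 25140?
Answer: 24175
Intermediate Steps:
U(t, u) = 1 + t
F = -965 (F = (-5727 + 4676) + (1 + 85) = -1051 + 86 = -965)
F + m = -965 + 25140 = 24175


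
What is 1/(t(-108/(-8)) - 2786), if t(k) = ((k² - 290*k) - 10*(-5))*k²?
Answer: -16/10783475 ≈ -1.4838e-6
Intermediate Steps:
t(k) = k²*(50 + k² - 290*k) (t(k) = ((k² - 290*k) + 50)*k² = (50 + k² - 290*k)*k² = k²*(50 + k² - 290*k))
1/(t(-108/(-8)) - 2786) = 1/((-108/(-8))²*(50 + (-108/(-8))² - (-31320)/(-8)) - 2786) = 1/((-108*(-⅛))²*(50 + (-108*(-⅛))² - (-31320)*(-1)/8) - 2786) = 1/((27/2)²*(50 + (27/2)² - 290*27/2) - 2786) = 1/(729*(50 + 729/4 - 3915)/4 - 2786) = 1/((729/4)*(-14731/4) - 2786) = 1/(-10738899/16 - 2786) = 1/(-10783475/16) = -16/10783475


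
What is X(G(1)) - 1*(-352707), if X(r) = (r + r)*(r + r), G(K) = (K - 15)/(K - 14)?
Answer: 59608267/169 ≈ 3.5271e+5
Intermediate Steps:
G(K) = (-15 + K)/(-14 + K)
X(r) = 4*r² (X(r) = (2*r)*(2*r) = 4*r²)
X(G(1)) - 1*(-352707) = 4*((-15 + 1)/(-14 + 1))² - 1*(-352707) = 4*(-14/(-13))² + 352707 = 4*(-1/13*(-14))² + 352707 = 4*(14/13)² + 352707 = 4*(196/169) + 352707 = 784/169 + 352707 = 59608267/169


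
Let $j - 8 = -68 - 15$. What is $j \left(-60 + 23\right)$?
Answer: $2775$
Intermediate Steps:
$j = -75$ ($j = 8 - 83 = -75$)
$j \left(-60 + 23\right) = - 75 \left(-60 + 23\right) = \left(-75\right) \left(-37\right) = 2775$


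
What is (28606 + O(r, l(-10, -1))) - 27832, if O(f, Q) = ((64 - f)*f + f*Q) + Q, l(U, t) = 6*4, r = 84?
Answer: 1134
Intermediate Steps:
l(U, t) = 24
O(f, Q) = Q + Q*f + f*(64 - f) (O(f, Q) = (f*(64 - f) + Q*f) + Q = (Q*f + f*(64 - f)) + Q = Q + Q*f + f*(64 - f))
(28606 + O(r, l(-10, -1))) - 27832 = (28606 + (24 - 1*84² + 64*84 + 24*84)) - 27832 = (28606 + (24 - 1*7056 + 5376 + 2016)) - 27832 = (28606 + (24 - 7056 + 5376 + 2016)) - 27832 = (28606 + 360) - 27832 = 28966 - 27832 = 1134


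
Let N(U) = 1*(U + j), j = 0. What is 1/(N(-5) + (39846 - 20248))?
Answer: 1/19593 ≈ 5.1039e-5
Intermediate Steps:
N(U) = U (N(U) = 1*(U + 0) = 1*U = U)
1/(N(-5) + (39846 - 20248)) = 1/(-5 + (39846 - 20248)) = 1/(-5 + 19598) = 1/19593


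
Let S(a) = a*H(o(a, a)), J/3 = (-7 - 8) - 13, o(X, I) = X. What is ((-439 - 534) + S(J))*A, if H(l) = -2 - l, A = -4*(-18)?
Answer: -565992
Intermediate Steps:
A = 72
J = -84 (J = 3*((-7 - 8) - 13) = 3*(-15 - 13) = 3*(-28) = -84)
S(a) = a*(-2 - a)
((-439 - 534) + S(J))*A = ((-439 - 534) - 1*(-84)*(2 - 84))*72 = (-973 - 1*(-84)*(-82))*72 = (-973 - 6888)*72 = -7861*72 = -565992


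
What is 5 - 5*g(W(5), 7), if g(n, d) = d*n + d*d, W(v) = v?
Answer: -415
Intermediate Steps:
g(n, d) = d**2 + d*n (g(n, d) = d*n + d**2 = d**2 + d*n)
5 - 5*g(W(5), 7) = 5 - 35*(7 + 5) = 5 - 35*12 = 5 - 5*84 = 5 - 420 = -415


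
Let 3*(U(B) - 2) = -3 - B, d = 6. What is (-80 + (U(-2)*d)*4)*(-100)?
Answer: 4000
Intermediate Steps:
U(B) = 1 - B/3 (U(B) = 2 + (-3 - B)/3 = 2 + (-1 - B/3) = 1 - B/3)
(-80 + (U(-2)*d)*4)*(-100) = (-80 + ((1 - 1/3*(-2))*6)*4)*(-100) = (-80 + ((1 + 2/3)*6)*4)*(-100) = (-80 + ((5/3)*6)*4)*(-100) = (-80 + 10*4)*(-100) = (-80 + 40)*(-100) = -40*(-100) = 4000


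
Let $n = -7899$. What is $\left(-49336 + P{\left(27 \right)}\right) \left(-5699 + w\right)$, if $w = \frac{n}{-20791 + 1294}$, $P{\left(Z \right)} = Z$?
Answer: $\frac{1826167098912}{6499} \approx 2.8099 \cdot 10^{8}$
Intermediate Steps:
$w = \frac{2633}{6499}$ ($w = - \frac{7899}{-20791 + 1294} = - \frac{7899}{-19497} = \left(-7899\right) \left(- \frac{1}{19497}\right) = \frac{2633}{6499} \approx 0.40514$)
$\left(-49336 + P{\left(27 \right)}\right) \left(-5699 + w\right) = \left(-49336 + 27\right) \left(-5699 + \frac{2633}{6499}\right) = \left(-49309\right) \left(- \frac{37035168}{6499}\right) = \frac{1826167098912}{6499}$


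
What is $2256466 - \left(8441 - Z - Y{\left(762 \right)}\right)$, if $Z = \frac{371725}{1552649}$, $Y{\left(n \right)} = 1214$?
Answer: $\frac{3492279055836}{1552649} \approx 2.2492 \cdot 10^{6}$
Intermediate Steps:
$Z = \frac{371725}{1552649}$ ($Z = 371725 \cdot \frac{1}{1552649} = \frac{371725}{1552649} \approx 0.23941$)
$2256466 - \left(8441 - Z - Y{\left(762 \right)}\right) = 2256466 + \left(\left(1214 + \frac{371725}{1552649}\right) - 8441\right) = 2256466 + \left(\frac{1885287611}{1552649} - 8441\right) = 2256466 - \frac{11220622598}{1552649} = \frac{3492279055836}{1552649}$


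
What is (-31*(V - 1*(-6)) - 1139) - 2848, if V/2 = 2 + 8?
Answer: -4793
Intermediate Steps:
V = 20 (V = 2*(2 + 8) = 2*10 = 20)
(-31*(V - 1*(-6)) - 1139) - 2848 = (-31*(20 - 1*(-6)) - 1139) - 2848 = (-31*(20 + 6) - 1139) - 2848 = (-31*26 - 1139) - 2848 = (-806 - 1139) - 2848 = -1945 - 2848 = -4793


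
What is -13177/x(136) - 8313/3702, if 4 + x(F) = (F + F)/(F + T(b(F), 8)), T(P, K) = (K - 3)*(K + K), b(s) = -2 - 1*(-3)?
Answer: 109706558/22829 ≈ 4805.6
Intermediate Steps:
b(s) = 1 (b(s) = -2 + 3 = 1)
T(P, K) = 2*K*(-3 + K) (T(P, K) = (-3 + K)*(2*K) = 2*K*(-3 + K))
x(F) = -4 + 2*F/(80 + F) (x(F) = -4 + (F + F)/(F + 2*8*(-3 + 8)) = -4 + (2*F)/(F + 2*8*5) = -4 + (2*F)/(F + 80) = -4 + (2*F)/(80 + F) = -4 + 2*F/(80 + F))
-13177/x(136) - 8313/3702 = -13177*(80 + 136)/(2*(-160 - 1*136)) - 8313/3702 = -13177*108/(-160 - 136) - 8313*1/3702 = -13177/(2*(1/216)*(-296)) - 2771/1234 = -13177/(-74/27) - 2771/1234 = -13177*(-27/74) - 2771/1234 = 355779/74 - 2771/1234 = 109706558/22829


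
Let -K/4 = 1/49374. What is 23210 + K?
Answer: 572985268/24687 ≈ 23210.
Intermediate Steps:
K = -2/24687 (K = -4/49374 = -4*1/49374 = -2/24687 ≈ -8.1014e-5)
23210 + K = 23210 - 2/24687 = 572985268/24687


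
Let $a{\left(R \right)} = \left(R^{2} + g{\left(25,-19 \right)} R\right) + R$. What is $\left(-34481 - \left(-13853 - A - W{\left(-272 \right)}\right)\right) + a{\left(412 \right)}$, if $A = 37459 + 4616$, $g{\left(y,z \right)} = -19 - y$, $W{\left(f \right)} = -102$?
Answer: $173373$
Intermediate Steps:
$A = 42075$
$a{\left(R \right)} = R^{2} - 43 R$ ($a{\left(R \right)} = \left(R^{2} + \left(-19 - 25\right) R\right) + R = \left(R^{2} - 44 R\right) + R = R^{2} - 43 R$)
$\left(-34481 - \left(-13853 - A - W{\left(-272 \right)}\right)\right) + a{\left(412 \right)} = \left(-34481 + \left(\left(-102 + 42075\right) - -13853\right)\right) + 412 \left(-43 + 412\right) = \left(-34481 + \left(41973 + 13853\right)\right) + 412 \cdot 369 = \left(-34481 + 55826\right) + 152028 = 21345 + 152028 = 173373$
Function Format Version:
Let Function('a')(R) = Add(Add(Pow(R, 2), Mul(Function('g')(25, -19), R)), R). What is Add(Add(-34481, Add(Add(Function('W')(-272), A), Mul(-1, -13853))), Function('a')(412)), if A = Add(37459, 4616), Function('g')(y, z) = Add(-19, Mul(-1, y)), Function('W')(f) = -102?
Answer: 173373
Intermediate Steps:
A = 42075
Function('a')(R) = Add(Pow(R, 2), Mul(-43, R)) (Function('a')(R) = Add(Add(Pow(R, 2), Mul(Add(-19, Mul(-1, 25)), R)), R) = Add(Add(Pow(R, 2), Mul(Add(-19, -25), R)), R) = Add(Add(Pow(R, 2), Mul(-44, R)), R) = Add(Pow(R, 2), Mul(-43, R)))
Add(Add(-34481, Add(Add(Function('W')(-272), A), Mul(-1, -13853))), Function('a')(412)) = Add(Add(-34481, Add(Add(-102, 42075), Mul(-1, -13853))), Mul(412, Add(-43, 412))) = Add(Add(-34481, Add(41973, 13853)), Mul(412, 369)) = Add(Add(-34481, 55826), 152028) = Add(21345, 152028) = 173373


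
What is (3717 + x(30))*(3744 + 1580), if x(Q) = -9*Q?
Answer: 18351828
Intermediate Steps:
(3717 + x(30))*(3744 + 1580) = (3717 - 9*30)*(3744 + 1580) = (3717 - 270)*5324 = 3447*5324 = 18351828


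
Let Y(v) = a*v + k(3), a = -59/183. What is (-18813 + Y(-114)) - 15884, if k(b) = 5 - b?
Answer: -2114153/61 ≈ -34658.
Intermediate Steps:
a = -59/183 (a = -59*1/183 = -59/183 ≈ -0.32240)
Y(v) = 2 - 59*v/183 (Y(v) = -59*v/183 + (5 - 1*3) = -59*v/183 + (5 - 3) = -59*v/183 + 2 = 2 - 59*v/183)
(-18813 + Y(-114)) - 15884 = (-18813 + (2 - 59/183*(-114))) - 15884 = (-18813 + (2 + 2242/61)) - 15884 = (-18813 + 2364/61) - 15884 = -1145229/61 - 15884 = -2114153/61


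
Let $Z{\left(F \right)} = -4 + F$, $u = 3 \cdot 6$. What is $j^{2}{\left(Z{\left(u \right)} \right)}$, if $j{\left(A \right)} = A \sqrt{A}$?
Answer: $2744$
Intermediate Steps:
$u = 18$
$j{\left(A \right)} = A^{\frac{3}{2}}$
$j^{2}{\left(Z{\left(u \right)} \right)} = \left(\left(-4 + 18\right)^{\frac{3}{2}}\right)^{2} = \left(14^{\frac{3}{2}}\right)^{2} = \left(14 \sqrt{14}\right)^{2} = 2744$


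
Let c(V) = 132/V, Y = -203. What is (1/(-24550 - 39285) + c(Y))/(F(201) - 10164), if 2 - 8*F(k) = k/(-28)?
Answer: 269645536/4214252071985 ≈ 6.3984e-5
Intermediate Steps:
F(k) = ¼ + k/224 (F(k) = ¼ - k/(8*(-28)) = ¼ - k*(-1)/(8*28) = ¼ - (-1)*k/224 = ¼ + k/224)
(1/(-24550 - 39285) + c(Y))/(F(201) - 10164) = (1/(-24550 - 39285) + 132/(-203))/((¼ + (1/224)*201) - 10164) = (1/(-63835) + 132*(-1/203))/((¼ + 201/224) - 10164) = (-1/63835 - 132/203)/(257/224 - 10164) = -8426423/(12958505*(-2276479/224)) = -8426423/12958505*(-224/2276479) = 269645536/4214252071985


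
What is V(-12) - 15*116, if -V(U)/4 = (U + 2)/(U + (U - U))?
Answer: -5230/3 ≈ -1743.3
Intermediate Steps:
V(U) = -4*(2 + U)/U (V(U) = -4*(U + 2)/(U + (U - U)) = -4*(2 + U)/(U + 0) = -4*(2 + U)/U)
V(-12) - 15*116 = (-4 - 8/(-12)) - 15*116 = (-4 - 8*(-1/12)) - 1740 = (-4 + ⅔) - 1740 = -10/3 - 1740 = -5230/3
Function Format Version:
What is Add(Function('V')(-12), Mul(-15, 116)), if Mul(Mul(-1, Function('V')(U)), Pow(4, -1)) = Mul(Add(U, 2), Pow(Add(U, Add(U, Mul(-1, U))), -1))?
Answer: Rational(-5230, 3) ≈ -1743.3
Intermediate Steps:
Function('V')(U) = Mul(-4, Pow(U, -1), Add(2, U)) (Function('V')(U) = Mul(-4, Mul(Add(U, 2), Pow(Add(U, Add(U, Mul(-1, U))), -1))) = Mul(-4, Mul(Add(2, U), Pow(Add(U, 0), -1))) = Mul(-4, Mul(Add(2, U), Pow(U, -1))) = Mul(-4, Mul(Pow(U, -1), Add(2, U))) = Mul(-4, Pow(U, -1), Add(2, U)))
Add(Function('V')(-12), Mul(-15, 116)) = Add(Add(-4, Mul(-8, Pow(-12, -1))), Mul(-15, 116)) = Add(Add(-4, Mul(-8, Rational(-1, 12))), -1740) = Add(Add(-4, Rational(2, 3)), -1740) = Add(Rational(-10, 3), -1740) = Rational(-5230, 3)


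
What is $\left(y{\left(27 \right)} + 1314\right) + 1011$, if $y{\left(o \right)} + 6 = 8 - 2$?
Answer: $2325$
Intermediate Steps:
$y{\left(o \right)} = 0$ ($y{\left(o \right)} = -6 + \left(8 - 2\right) = -6 + 6 = 0$)
$\left(y{\left(27 \right)} + 1314\right) + 1011 = \left(0 + 1314\right) + 1011 = 1314 + 1011 = 2325$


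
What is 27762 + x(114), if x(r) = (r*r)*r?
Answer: 1509306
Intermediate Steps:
x(r) = r³ (x(r) = r²*r = r³)
27762 + x(114) = 27762 + 114³ = 27762 + 1481544 = 1509306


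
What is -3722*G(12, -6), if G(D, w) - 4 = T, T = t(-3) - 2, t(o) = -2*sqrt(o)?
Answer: -7444 + 7444*I*sqrt(3) ≈ -7444.0 + 12893.0*I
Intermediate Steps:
T = -2 - 2*I*sqrt(3) (T = -2*I*sqrt(3) - 2 = -2 - 2*I*sqrt(3) ≈ -2.0 - 3.4641*I)
G(D, w) = 2 - 2*I*sqrt(3) (G(D, w) = 4 + (-2 - 2*I*sqrt(3)) = 2 - 2*I*sqrt(3))
-3722*G(12, -6) = -3722*(2 - 2*I*sqrt(3)) = -7444 + 7444*I*sqrt(3)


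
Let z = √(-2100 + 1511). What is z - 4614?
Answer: -4614 + I*√589 ≈ -4614.0 + 24.269*I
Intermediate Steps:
z = I*√589 (z = √(-589) = I*√589 ≈ 24.269*I)
z - 4614 = I*√589 - 4614 = -4614 + I*√589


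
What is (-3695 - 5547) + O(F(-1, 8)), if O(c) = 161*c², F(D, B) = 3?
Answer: -7793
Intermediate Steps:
(-3695 - 5547) + O(F(-1, 8)) = (-3695 - 5547) + 161*3² = -9242 + 161*9 = -9242 + 1449 = -7793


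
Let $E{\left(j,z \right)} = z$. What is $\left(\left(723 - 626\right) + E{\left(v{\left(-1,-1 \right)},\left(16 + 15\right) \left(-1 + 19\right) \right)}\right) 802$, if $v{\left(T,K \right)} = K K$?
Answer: $525310$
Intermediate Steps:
$v{\left(T,K \right)} = K^{2}$
$\left(\left(723 - 626\right) + E{\left(v{\left(-1,-1 \right)},\left(16 + 15\right) \left(-1 + 19\right) \right)}\right) 802 = \left(\left(723 - 626\right) + \left(16 + 15\right) \left(-1 + 19\right)\right) 802 = \left(\left(723 - 626\right) + 31 \cdot 18\right) 802 = \left(97 + 558\right) 802 = 655 \cdot 802 = 525310$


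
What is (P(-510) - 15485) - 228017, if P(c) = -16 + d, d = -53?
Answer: -243571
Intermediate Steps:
P(c) = -69 (P(c) = -16 - 53 = -69)
(P(-510) - 15485) - 228017 = (-69 - 15485) - 228017 = -15554 - 228017 = -243571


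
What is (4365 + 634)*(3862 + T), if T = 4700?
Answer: 42801438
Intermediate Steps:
(4365 + 634)*(3862 + T) = (4365 + 634)*(3862 + 4700) = 4999*8562 = 42801438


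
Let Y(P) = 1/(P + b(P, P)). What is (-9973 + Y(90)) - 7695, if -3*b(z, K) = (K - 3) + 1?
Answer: -3215573/182 ≈ -17668.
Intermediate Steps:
b(z, K) = ⅔ - K/3 (b(z, K) = -((K - 3) + 1)/3 = -((-3 + K) + 1)/3 = -(-2 + K)/3 = ⅔ - K/3)
Y(P) = 1/(⅔ + 2*P/3) (Y(P) = 1/(P + (⅔ - P/3)) = 1/(⅔ + 2*P/3))
(-9973 + Y(90)) - 7695 = (-9973 + 3/(2*(1 + 90))) - 7695 = (-9973 + (3/2)/91) - 7695 = (-9973 + (3/2)*(1/91)) - 7695 = (-9973 + 3/182) - 7695 = -1815083/182 - 7695 = -3215573/182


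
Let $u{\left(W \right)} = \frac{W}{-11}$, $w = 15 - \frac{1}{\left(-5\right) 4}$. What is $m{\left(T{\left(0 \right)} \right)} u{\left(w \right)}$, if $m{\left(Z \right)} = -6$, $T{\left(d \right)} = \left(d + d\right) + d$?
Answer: $\frac{903}{110} \approx 8.2091$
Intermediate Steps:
$T{\left(d \right)} = 3 d$ ($T{\left(d \right)} = 2 d + d = 3 d$)
$w = \frac{301}{20}$ ($w = 15 - \frac{1}{-20} = 15 - - \frac{1}{20} = 15 + \frac{1}{20} = \frac{301}{20} \approx 15.05$)
$u{\left(W \right)} = - \frac{W}{11}$ ($u{\left(W \right)} = W \left(- \frac{1}{11}\right) = - \frac{W}{11}$)
$m{\left(T{\left(0 \right)} \right)} u{\left(w \right)} = - 6 \left(\left(- \frac{1}{11}\right) \frac{301}{20}\right) = \left(-6\right) \left(- \frac{301}{220}\right) = \frac{903}{110}$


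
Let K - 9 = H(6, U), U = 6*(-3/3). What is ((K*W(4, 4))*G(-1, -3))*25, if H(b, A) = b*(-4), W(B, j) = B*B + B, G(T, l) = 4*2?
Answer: -60000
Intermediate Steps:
G(T, l) = 8
W(B, j) = B + B**2 (W(B, j) = B**2 + B = B + B**2)
U = -6 (U = 6*(-3*1/3) = 6*(-1) = -6)
H(b, A) = -4*b
K = -15 (K = 9 - 4*6 = 9 - 24 = -15)
((K*W(4, 4))*G(-1, -3))*25 = (-60*(1 + 4)*8)*25 = (-60*5*8)*25 = (-15*20*8)*25 = -300*8*25 = -2400*25 = -60000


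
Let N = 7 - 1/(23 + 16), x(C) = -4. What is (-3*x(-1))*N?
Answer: 1088/13 ≈ 83.692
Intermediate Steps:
N = 272/39 (N = 7 - 1/39 = 272/39 ≈ 6.9744)
(-3*x(-1))*N = -3*(-4)*(272/39) = 12*(272/39) = 1088/13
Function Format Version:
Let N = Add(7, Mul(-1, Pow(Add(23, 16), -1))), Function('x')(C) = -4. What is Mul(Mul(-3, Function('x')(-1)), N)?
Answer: Rational(1088, 13) ≈ 83.692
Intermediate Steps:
N = Rational(272, 39) (N = Add(7, Mul(-1, Pow(39, -1))) = Add(7, Mul(-1, Rational(1, 39))) = Add(7, Rational(-1, 39)) = Rational(272, 39) ≈ 6.9744)
Mul(Mul(-3, Function('x')(-1)), N) = Mul(Mul(-3, -4), Rational(272, 39)) = Mul(12, Rational(272, 39)) = Rational(1088, 13)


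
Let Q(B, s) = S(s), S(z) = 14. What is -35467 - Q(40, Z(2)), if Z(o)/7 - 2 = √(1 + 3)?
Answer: -35481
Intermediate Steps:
Z(o) = 28 (Z(o) = 14 + 7*√(1 + 3) = 14 + 7*√4 = 14 + 7*2 = 14 + 14 = 28)
Q(B, s) = 14
-35467 - Q(40, Z(2)) = -35467 - 1*14 = -35467 - 14 = -35481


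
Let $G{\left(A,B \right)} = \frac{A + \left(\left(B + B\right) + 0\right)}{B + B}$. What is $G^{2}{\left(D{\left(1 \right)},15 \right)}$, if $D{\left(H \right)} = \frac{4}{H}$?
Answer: $\frac{289}{225} \approx 1.2844$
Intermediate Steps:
$G{\left(A,B \right)} = \frac{A + 2 B}{2 B}$ ($G{\left(A,B \right)} = \frac{A + \left(2 B + 0\right)}{2 B} = \left(A + 2 B\right) \frac{1}{2 B} = \frac{A + 2 B}{2 B}$)
$G^{2}{\left(D{\left(1 \right)},15 \right)} = \left(\frac{15 + \frac{4 \cdot 1^{-1}}{2}}{15}\right)^{2} = \left(\frac{15 + \frac{4 \cdot 1}{2}}{15}\right)^{2} = \left(\frac{15 + \frac{1}{2} \cdot 4}{15}\right)^{2} = \left(\frac{15 + 2}{15}\right)^{2} = \left(\frac{1}{15} \cdot 17\right)^{2} = \left(\frac{17}{15}\right)^{2} = \frac{289}{225}$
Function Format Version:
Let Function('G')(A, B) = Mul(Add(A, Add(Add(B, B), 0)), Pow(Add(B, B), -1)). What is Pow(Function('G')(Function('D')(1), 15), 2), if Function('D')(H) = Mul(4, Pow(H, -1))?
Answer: Rational(289, 225) ≈ 1.2844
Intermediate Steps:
Function('G')(A, B) = Mul(Rational(1, 2), Pow(B, -1), Add(A, Mul(2, B))) (Function('G')(A, B) = Mul(Add(A, Add(Mul(2, B), 0)), Pow(Mul(2, B), -1)) = Mul(Add(A, Mul(2, B)), Mul(Rational(1, 2), Pow(B, -1))) = Mul(Rational(1, 2), Pow(B, -1), Add(A, Mul(2, B))))
Pow(Function('G')(Function('D')(1), 15), 2) = Pow(Mul(Pow(15, -1), Add(15, Mul(Rational(1, 2), Mul(4, Pow(1, -1))))), 2) = Pow(Mul(Rational(1, 15), Add(15, Mul(Rational(1, 2), Mul(4, 1)))), 2) = Pow(Mul(Rational(1, 15), Add(15, Mul(Rational(1, 2), 4))), 2) = Pow(Mul(Rational(1, 15), Add(15, 2)), 2) = Pow(Mul(Rational(1, 15), 17), 2) = Pow(Rational(17, 15), 2) = Rational(289, 225)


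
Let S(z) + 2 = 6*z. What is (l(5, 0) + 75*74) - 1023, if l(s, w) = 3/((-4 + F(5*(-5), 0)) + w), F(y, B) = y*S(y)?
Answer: 17184495/3796 ≈ 4527.0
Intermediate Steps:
S(z) = -2 + 6*z
F(y, B) = y*(-2 + 6*y)
l(s, w) = 3/(3796 + w) (l(s, w) = 3/((-4 + 2*(5*(-5))*(-1 + 3*(5*(-5)))) + w) = 3/((-4 + 2*(-25)*(-1 + 3*(-25))) + w) = 3/((-4 + 2*(-25)*(-1 - 75)) + w) = 3/((-4 + 2*(-25)*(-76)) + w) = 3/((-4 + 3800) + w) = 3/(3796 + w))
(l(5, 0) + 75*74) - 1023 = (3/(3796 + 0) + 75*74) - 1023 = (3/3796 + 5550) - 1023 = 21067803/3796 - 1023 = 17184495/3796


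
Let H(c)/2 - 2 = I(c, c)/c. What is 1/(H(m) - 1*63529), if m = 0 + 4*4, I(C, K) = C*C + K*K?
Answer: -1/63461 ≈ -1.5758e-5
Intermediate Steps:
I(C, K) = C² + K²
m = 16 (m = 0 + 16 = 16)
H(c) = 4 + 4*c (H(c) = 4 + 2*((c² + c²)/c) = 4 + 2*((2*c²)/c) = 4 + 2*(2*c) = 4 + 4*c)
1/(H(m) - 1*63529) = 1/((4 + 4*16) - 1*63529) = 1/((4 + 64) - 63529) = 1/(68 - 63529) = 1/(-63461) = -1/63461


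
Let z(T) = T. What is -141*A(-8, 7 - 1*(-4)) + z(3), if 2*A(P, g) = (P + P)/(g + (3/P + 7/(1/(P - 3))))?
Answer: -2477/177 ≈ -13.994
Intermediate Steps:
A(P, g) = P/(-21 + g + 3/P + 7*P) (A(P, g) = ((P + P)/(g + (3/P + 7/(1/(P - 3)))))/2 = ((2*P)/(g + (3/P + 7/(1/(-3 + P)))))/2 = ((2*P)/(g + (3/P + 7*(-3 + P))))/2 = ((2*P)/(g + (3/P + (-21 + 7*P))))/2 = ((2*P)/(g + (-21 + 3/P + 7*P)))/2 = ((2*P)/(-21 + g + 3/P + 7*P))/2 = (2*P/(-21 + g + 3/P + 7*P))/2 = P/(-21 + g + 3/P + 7*P))
-141*A(-8, 7 - 1*(-4)) + z(3) = -141*(-8)**2/(3 - 21*(-8) + 7*(-8)**2 - 8*(7 - 1*(-4))) + 3 = -9024/(3 + 168 + 7*64 - 8*(7 + 4)) + 3 = -9024/(3 + 168 + 448 - 8*11) + 3 = -9024/(3 + 168 + 448 - 88) + 3 = -9024/531 + 3 = -141*64/531 + 3 = -3008/177 + 3 = -2477/177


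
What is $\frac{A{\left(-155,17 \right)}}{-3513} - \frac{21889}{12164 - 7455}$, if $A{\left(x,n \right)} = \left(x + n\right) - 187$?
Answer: $- \frac{75365632}{16542717} \approx -4.5558$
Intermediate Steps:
$A{\left(x,n \right)} = -187 + n + x$ ($A{\left(x,n \right)} = \left(n + x\right) - 187 = -187 + n + x$)
$\frac{A{\left(-155,17 \right)}}{-3513} - \frac{21889}{12164 - 7455} = \frac{-187 + 17 - 155}{-3513} - \frac{21889}{12164 - 7455} = \left(-325\right) \left(- \frac{1}{3513}\right) - \frac{21889}{4709} = \frac{325}{3513} - \frac{21889}{4709} = - \frac{75365632}{16542717}$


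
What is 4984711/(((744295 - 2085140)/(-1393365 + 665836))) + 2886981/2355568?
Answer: 776592963259714867/287131961360 ≈ 2.7047e+6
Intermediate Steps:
4984711/(((744295 - 2085140)/(-1393365 + 665836))) + 2886981/2355568 = 4984711/((-1340845/(-727529))) + 2886981*(1/2355568) = 4984711/((-1340845*(-1/727529))) + 2886981/2355568 = 4984711/(121895/66139) + 2886981/2355568 = 4984711*(66139/121895) + 2886981/2355568 = 329683800829/121895 + 2886981/2355568 = 776592963259714867/287131961360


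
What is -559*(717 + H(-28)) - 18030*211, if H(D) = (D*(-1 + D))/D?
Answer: -4188922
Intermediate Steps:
H(D) = -1 + D
-559*(717 + H(-28)) - 18030*211 = -559*(717 + (-1 - 28)) - 18030*211 = -559*(717 - 29) - 1*3804330 = -559*688 - 3804330 = -384592 - 3804330 = -4188922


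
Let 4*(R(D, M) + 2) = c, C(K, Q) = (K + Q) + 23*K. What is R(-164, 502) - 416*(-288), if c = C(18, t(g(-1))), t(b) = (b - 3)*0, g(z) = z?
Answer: 119914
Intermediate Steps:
t(b) = 0 (t(b) = (-3 + b)*0 = 0)
C(K, Q) = Q + 24*K
c = 432 (c = 0 + 24*18 = 0 + 432 = 432)
R(D, M) = 106 (R(D, M) = -2 + (1/4)*432 = -2 + 108 = 106)
R(-164, 502) - 416*(-288) = 106 - 416*(-288) = 106 + 119808 = 119914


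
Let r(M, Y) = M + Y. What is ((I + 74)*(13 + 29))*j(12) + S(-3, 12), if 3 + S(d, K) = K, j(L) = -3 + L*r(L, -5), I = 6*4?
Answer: 333405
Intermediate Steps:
I = 24
j(L) = -3 + L*(-5 + L) (j(L) = -3 + L*(L - 5) = -3 + L*(-5 + L))
S(d, K) = -3 + K
((I + 74)*(13 + 29))*j(12) + S(-3, 12) = ((24 + 74)*(13 + 29))*(-3 + 12*(-5 + 12)) + (-3 + 12) = (98*42)*(-3 + 12*7) + 9 = 4116*(-3 + 84) + 9 = 4116*81 + 9 = 333396 + 9 = 333405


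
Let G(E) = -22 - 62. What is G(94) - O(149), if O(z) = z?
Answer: -233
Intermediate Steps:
G(E) = -84
G(94) - O(149) = -84 - 1*149 = -84 - 149 = -233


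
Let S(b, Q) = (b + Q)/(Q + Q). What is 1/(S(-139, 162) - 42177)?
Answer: -324/13665325 ≈ -2.3710e-5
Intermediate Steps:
S(b, Q) = (Q + b)/(2*Q) (S(b, Q) = (Q + b)/((2*Q)) = (Q + b)*(1/(2*Q)) = (Q + b)/(2*Q))
1/(S(-139, 162) - 42177) = 1/((½)*(162 - 139)/162 - 42177) = 1/((½)*(1/162)*23 - 42177) = 1/(23/324 - 42177) = 1/(-13665325/324) = -324/13665325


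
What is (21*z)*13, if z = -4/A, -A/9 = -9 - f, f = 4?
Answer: -28/3 ≈ -9.3333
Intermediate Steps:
A = 117 (A = -9*(-9 - 1*4) = -9*(-9 - 4) = -9*(-13) = 117)
z = -4/117 ≈ -0.034188
(21*z)*13 = (21*(-4/117))*13 = -28/39*13 = -28/3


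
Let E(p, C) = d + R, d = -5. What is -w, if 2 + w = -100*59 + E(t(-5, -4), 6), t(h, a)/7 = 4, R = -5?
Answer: 5912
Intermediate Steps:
t(h, a) = 28 (t(h, a) = 7*4 = 28)
E(p, C) = -10 (E(p, C) = -5 - 5 = -10)
w = -5912 (w = -2 + (-100*59 - 10) = -2 + (-5900 - 10) = -2 - 5910 = -5912)
-w = -1*(-5912) = 5912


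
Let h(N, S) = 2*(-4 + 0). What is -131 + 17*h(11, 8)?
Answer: -267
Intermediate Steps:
h(N, S) = -8 (h(N, S) = 2*(-4) = -8)
-131 + 17*h(11, 8) = -131 + 17*(-8) = -131 - 136 = -267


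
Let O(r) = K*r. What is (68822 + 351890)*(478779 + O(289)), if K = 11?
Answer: 202765514096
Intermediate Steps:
O(r) = 11*r
(68822 + 351890)*(478779 + O(289)) = (68822 + 351890)*(478779 + 11*289) = 420712*(478779 + 3179) = 420712*481958 = 202765514096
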